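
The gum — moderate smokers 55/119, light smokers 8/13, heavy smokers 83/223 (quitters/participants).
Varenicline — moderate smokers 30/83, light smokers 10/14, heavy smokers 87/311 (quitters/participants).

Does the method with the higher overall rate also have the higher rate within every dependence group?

No

Moderate smokers: the gum 55/119 = 46.2%, varenicline 30/83 = 36.1% → the gum
Light smokers: the gum 8/13 = 61.5%, varenicline 10/14 = 71.4% → varenicline
Heavy smokers: the gum 83/223 = 37.2%, varenicline 87/311 = 28.0% → the gum
Overall: the gum 146/355 = 41.1%, varenicline 127/408 = 31.1% → the gum
Neither sweeps: the gum wins 2 of 3 groups, varenicline wins 1. The gum wins overall but not every group — no Simpson reversal.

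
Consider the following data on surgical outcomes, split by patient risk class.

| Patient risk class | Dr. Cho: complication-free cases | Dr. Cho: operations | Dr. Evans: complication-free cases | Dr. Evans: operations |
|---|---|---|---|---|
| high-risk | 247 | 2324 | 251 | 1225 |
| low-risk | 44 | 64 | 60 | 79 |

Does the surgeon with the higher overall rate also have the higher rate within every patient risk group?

High-risk: Dr. Cho 247/2324 = 10.6%, Dr. Evans 251/1225 = 20.5% → Dr. Evans
Low-risk: Dr. Cho 44/64 = 68.8%, Dr. Evans 60/79 = 75.9% → Dr. Evans
Overall: Dr. Cho 291/2388 = 12.2%, Dr. Evans 311/1304 = 23.8% → Dr. Evans
Dr. Evans wins overall and in every patient risk group — no reversal.

Yes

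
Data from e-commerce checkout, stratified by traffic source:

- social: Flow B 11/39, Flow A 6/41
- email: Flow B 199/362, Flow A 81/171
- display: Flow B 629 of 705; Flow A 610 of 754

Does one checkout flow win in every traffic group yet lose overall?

Social: Flow B 11/39 = 28.2%, Flow A 6/41 = 14.6% → Flow B
Email: Flow B 199/362 = 55.0%, Flow A 81/171 = 47.4% → Flow B
Display: Flow B 629/705 = 89.2%, Flow A 610/754 = 80.9% → Flow B
Overall: Flow B 839/1106 = 75.9%, Flow A 697/966 = 72.2% → Flow B
Flow B wins overall and in every traffic group — no reversal.

No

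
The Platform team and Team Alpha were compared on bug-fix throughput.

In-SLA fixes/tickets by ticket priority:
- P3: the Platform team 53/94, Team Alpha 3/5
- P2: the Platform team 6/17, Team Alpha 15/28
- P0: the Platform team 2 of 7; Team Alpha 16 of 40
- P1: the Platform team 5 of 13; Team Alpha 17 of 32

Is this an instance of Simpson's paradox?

Yes

P3: the Platform team 53/94 = 56.4%, Team Alpha 3/5 = 60.0% → Team Alpha
P2: the Platform team 6/17 = 35.3%, Team Alpha 15/28 = 53.6% → Team Alpha
P0: the Platform team 2/7 = 28.6%, Team Alpha 16/40 = 40.0% → Team Alpha
P1: the Platform team 5/13 = 38.5%, Team Alpha 17/32 = 53.1% → Team Alpha
Overall: the Platform team 66/131 = 50.4%, Team Alpha 51/105 = 48.6% → the Platform team
Team Alpha wins each ticket group but the Platform team wins overall — the comparison reverses. Team Alpha's tickets skew toward P0, which has a lower base rate.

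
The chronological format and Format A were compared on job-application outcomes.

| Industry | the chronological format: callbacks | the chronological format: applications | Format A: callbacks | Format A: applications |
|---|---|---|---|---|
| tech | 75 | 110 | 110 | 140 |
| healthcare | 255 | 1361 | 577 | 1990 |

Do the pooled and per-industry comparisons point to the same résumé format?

Tech: the chronological format 75/110 = 68.2%, Format A 110/140 = 78.6% → Format A
Healthcare: the chronological format 255/1361 = 18.7%, Format A 577/1990 = 29.0% → Format A
Overall: the chronological format 330/1471 = 22.4%, Format A 687/2130 = 32.3% → Format A
Format A wins overall and in every industry group — no reversal.

Yes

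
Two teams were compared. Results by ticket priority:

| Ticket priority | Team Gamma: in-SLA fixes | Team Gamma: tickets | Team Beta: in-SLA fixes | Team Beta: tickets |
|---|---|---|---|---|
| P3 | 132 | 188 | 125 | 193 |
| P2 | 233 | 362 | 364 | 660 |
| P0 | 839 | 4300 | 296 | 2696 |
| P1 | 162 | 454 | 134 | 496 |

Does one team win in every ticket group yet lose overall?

No

P3: Team Gamma 132/188 = 70.2%, Team Beta 125/193 = 64.8% → Team Gamma
P2: Team Gamma 233/362 = 64.4%, Team Beta 364/660 = 55.2% → Team Gamma
P0: Team Gamma 839/4300 = 19.5%, Team Beta 296/2696 = 11.0% → Team Gamma
P1: Team Gamma 162/454 = 35.7%, Team Beta 134/496 = 27.0% → Team Gamma
Overall: Team Gamma 1366/5304 = 25.8%, Team Beta 919/4045 = 22.7% → Team Gamma
Team Gamma wins overall and in every ticket group — no reversal.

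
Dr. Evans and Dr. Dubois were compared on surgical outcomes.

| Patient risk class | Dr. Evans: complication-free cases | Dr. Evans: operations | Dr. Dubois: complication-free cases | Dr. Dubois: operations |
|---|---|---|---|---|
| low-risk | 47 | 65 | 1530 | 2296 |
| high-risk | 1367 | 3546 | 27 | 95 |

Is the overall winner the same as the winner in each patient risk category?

Low-risk: Dr. Evans 47/65 = 72.3%, Dr. Dubois 1530/2296 = 66.6% → Dr. Evans
High-risk: Dr. Evans 1367/3546 = 38.6%, Dr. Dubois 27/95 = 28.4% → Dr. Evans
Overall: Dr. Evans 1414/3611 = 39.2%, Dr. Dubois 1557/2391 = 65.1% → Dr. Dubois
Dr. Evans wins each patient risk group but Dr. Dubois wins overall — the comparison reverses. Dr. Evans's operations skew toward high-risk, which has a lower base rate.

No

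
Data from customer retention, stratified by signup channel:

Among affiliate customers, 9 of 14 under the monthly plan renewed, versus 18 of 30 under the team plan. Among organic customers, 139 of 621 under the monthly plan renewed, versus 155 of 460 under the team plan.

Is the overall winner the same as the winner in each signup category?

Affiliate: the monthly plan 9/14 = 64.3%, the team plan 18/30 = 60.0% → the monthly plan
Organic: the monthly plan 139/621 = 22.4%, the team plan 155/460 = 33.7% → the team plan
Overall: the monthly plan 148/635 = 23.3%, the team plan 173/490 = 35.3% → the team plan
Neither sweeps: the monthly plan wins 1 of 2 groups, the team plan wins 1. The team plan wins overall but not every group — no Simpson reversal.

No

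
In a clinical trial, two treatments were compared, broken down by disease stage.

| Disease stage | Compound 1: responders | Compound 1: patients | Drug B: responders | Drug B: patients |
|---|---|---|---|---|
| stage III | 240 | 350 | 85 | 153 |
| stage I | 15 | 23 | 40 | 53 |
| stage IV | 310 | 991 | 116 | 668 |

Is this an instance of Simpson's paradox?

Stage III: Compound 1 240/350 = 68.6%, Drug B 85/153 = 55.6% → Compound 1
Stage I: Compound 1 15/23 = 65.2%, Drug B 40/53 = 75.5% → Drug B
Stage IV: Compound 1 310/991 = 31.3%, Drug B 116/668 = 17.4% → Compound 1
Overall: Compound 1 565/1364 = 41.4%, Drug B 241/874 = 27.6% → Compound 1
Neither sweeps: Compound 1 wins 2 of 3 groups, Drug B wins 1. Compound 1 wins overall but not every group — no Simpson reversal.

No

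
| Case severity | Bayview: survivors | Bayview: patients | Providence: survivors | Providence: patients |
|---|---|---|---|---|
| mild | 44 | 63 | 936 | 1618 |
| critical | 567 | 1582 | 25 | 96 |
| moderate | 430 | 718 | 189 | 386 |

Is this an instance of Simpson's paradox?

Yes

Mild: Bayview 44/63 = 69.8%, Providence 936/1618 = 57.8% → Bayview
Critical: Bayview 567/1582 = 35.8%, Providence 25/96 = 26.0% → Bayview
Moderate: Bayview 430/718 = 59.9%, Providence 189/386 = 49.0% → Bayview
Overall: Bayview 1041/2363 = 44.1%, Providence 1150/2100 = 54.8% → Providence
Bayview wins each case group but Providence wins overall — the comparison reverses. Bayview's patients skew toward critical, which has a lower base rate.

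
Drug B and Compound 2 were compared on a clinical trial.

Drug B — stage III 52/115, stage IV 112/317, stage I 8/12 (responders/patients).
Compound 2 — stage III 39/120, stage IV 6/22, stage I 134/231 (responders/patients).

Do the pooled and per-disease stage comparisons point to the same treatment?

Stage III: Drug B 52/115 = 45.2%, Compound 2 39/120 = 32.5% → Drug B
Stage IV: Drug B 112/317 = 35.3%, Compound 2 6/22 = 27.3% → Drug B
Stage I: Drug B 8/12 = 66.7%, Compound 2 134/231 = 58.0% → Drug B
Overall: Drug B 172/444 = 38.7%, Compound 2 179/373 = 48.0% → Compound 2
Drug B wins each disease group but Compound 2 wins overall — the comparison reverses. Drug B's patients skew toward stage IV, which has a lower base rate.

No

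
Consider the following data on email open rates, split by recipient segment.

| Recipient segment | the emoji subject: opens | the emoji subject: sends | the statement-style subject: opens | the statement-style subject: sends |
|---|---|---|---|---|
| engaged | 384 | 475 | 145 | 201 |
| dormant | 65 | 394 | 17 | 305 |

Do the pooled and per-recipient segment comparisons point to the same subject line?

Engaged: the emoji subject 384/475 = 80.8%, the statement-style subject 145/201 = 72.1% → the emoji subject
Dormant: the emoji subject 65/394 = 16.5%, the statement-style subject 17/305 = 5.6% → the emoji subject
Overall: the emoji subject 449/869 = 51.7%, the statement-style subject 162/506 = 32.0% → the emoji subject
The emoji subject wins overall and in every recipient group — no reversal.

Yes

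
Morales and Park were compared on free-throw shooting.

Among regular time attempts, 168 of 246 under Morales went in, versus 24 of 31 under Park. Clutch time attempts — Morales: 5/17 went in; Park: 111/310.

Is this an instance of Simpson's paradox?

Regular time: Morales 168/246 = 68.3%, Park 24/31 = 77.4% → Park
Clutch time: Morales 5/17 = 29.4%, Park 111/310 = 35.8% → Park
Overall: Morales 173/263 = 65.8%, Park 135/341 = 39.6% → Morales
Park wins each game group but Morales wins overall — the comparison reverses. Park's attempts skew toward clutch time, which has a lower base rate.

Yes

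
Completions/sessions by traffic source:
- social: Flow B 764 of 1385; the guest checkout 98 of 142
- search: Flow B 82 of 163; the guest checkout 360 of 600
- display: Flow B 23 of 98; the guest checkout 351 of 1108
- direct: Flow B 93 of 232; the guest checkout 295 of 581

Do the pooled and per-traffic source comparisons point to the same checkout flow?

Social: Flow B 764/1385 = 55.2%, the guest checkout 98/142 = 69.0% → the guest checkout
Search: Flow B 82/163 = 50.3%, the guest checkout 360/600 = 60.0% → the guest checkout
Display: Flow B 23/98 = 23.5%, the guest checkout 351/1108 = 31.7% → the guest checkout
Direct: Flow B 93/232 = 40.1%, the guest checkout 295/581 = 50.8% → the guest checkout
Overall: Flow B 962/1878 = 51.2%, the guest checkout 1104/2431 = 45.4% → Flow B
The guest checkout wins each traffic group but Flow B wins overall — the comparison reverses. The guest checkout's sessions skew toward display, which has a lower base rate.

No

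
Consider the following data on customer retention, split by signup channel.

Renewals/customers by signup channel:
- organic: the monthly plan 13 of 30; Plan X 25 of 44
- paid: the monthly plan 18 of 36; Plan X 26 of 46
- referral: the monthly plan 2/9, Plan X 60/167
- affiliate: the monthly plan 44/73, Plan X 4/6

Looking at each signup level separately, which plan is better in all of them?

Organic: the monthly plan 13/30 = 43.3%, Plan X 25/44 = 56.8% → Plan X
Paid: the monthly plan 18/36 = 50.0%, Plan X 26/46 = 56.5% → Plan X
Referral: the monthly plan 2/9 = 22.2%, Plan X 60/167 = 35.9% → Plan X
Affiliate: the monthly plan 44/73 = 60.3%, Plan X 4/6 = 66.7% → Plan X
Plan X has the higher rate in all 4 groups.

Plan X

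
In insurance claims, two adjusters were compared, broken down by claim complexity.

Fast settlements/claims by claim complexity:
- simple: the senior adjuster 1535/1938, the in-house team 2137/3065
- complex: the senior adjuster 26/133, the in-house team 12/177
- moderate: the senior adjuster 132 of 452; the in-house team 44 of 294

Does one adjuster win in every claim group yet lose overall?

Simple: the senior adjuster 1535/1938 = 79.2%, the in-house team 2137/3065 = 69.7% → the senior adjuster
Complex: the senior adjuster 26/133 = 19.5%, the in-house team 12/177 = 6.8% → the senior adjuster
Moderate: the senior adjuster 132/452 = 29.2%, the in-house team 44/294 = 15.0% → the senior adjuster
Overall: the senior adjuster 1693/2523 = 67.1%, the in-house team 2193/3536 = 62.0% → the senior adjuster
The senior adjuster wins overall and in every claim group — no reversal.

No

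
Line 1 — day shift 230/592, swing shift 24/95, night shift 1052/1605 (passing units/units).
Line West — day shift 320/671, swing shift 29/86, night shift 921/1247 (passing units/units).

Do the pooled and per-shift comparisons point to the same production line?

Day shift: Line 1 230/592 = 38.9%, Line West 320/671 = 47.7% → Line West
Swing shift: Line 1 24/95 = 25.3%, Line West 29/86 = 33.7% → Line West
Night shift: Line 1 1052/1605 = 65.5%, Line West 921/1247 = 73.9% → Line West
Overall: Line 1 1306/2292 = 57.0%, Line West 1270/2004 = 63.4% → Line West
Line West wins overall and in every shift group — no reversal.

Yes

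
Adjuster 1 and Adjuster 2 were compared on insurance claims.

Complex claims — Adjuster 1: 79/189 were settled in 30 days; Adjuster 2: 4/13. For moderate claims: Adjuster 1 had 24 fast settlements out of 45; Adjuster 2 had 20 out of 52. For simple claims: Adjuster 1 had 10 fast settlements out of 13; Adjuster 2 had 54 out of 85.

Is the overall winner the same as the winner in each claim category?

Complex: Adjuster 1 79/189 = 41.8%, Adjuster 2 4/13 = 30.8% → Adjuster 1
Moderate: Adjuster 1 24/45 = 53.3%, Adjuster 2 20/52 = 38.5% → Adjuster 1
Simple: Adjuster 1 10/13 = 76.9%, Adjuster 2 54/85 = 63.5% → Adjuster 1
Overall: Adjuster 1 113/247 = 45.7%, Adjuster 2 78/150 = 52.0% → Adjuster 2
Adjuster 1 wins each claim group but Adjuster 2 wins overall — the comparison reverses. Adjuster 1's claims skew toward complex, which has a lower base rate.

No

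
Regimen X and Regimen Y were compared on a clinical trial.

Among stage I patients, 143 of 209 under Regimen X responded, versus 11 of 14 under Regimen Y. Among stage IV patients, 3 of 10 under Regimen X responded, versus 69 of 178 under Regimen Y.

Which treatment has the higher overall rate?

Stage I: Regimen X 143/209 = 68.4%, Regimen Y 11/14 = 78.6% → Regimen Y
Stage IV: Regimen X 3/10 = 30.0%, Regimen Y 69/178 = 38.8% → Regimen Y
Overall: Regimen X 146/219 = 66.7%, Regimen Y 80/192 = 41.7% → Regimen X
(Regimen Y wins every disease group but Regimen X wins overall — Regimen Y's patients skew toward the low-rate stage IV group.)

Regimen X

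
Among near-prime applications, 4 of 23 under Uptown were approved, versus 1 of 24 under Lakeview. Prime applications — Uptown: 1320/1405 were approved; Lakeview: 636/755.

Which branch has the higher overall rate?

Uptown

Near-prime: Uptown 4/23 = 17.4%, Lakeview 1/24 = 4.2% → Uptown
Prime: Uptown 1320/1405 = 94.0%, Lakeview 636/755 = 84.2% → Uptown
Overall: Uptown 1324/1428 = 92.7%, Lakeview 637/779 = 81.8% → Uptown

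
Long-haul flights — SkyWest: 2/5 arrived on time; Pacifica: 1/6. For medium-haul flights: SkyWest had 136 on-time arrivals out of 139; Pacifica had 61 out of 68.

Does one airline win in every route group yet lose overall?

No

Long-haul: SkyWest 2/5 = 40.0%, Pacifica 1/6 = 16.7% → SkyWest
Medium-haul: SkyWest 136/139 = 97.8%, Pacifica 61/68 = 89.7% → SkyWest
Overall: SkyWest 138/144 = 95.8%, Pacifica 62/74 = 83.8% → SkyWest
SkyWest wins overall and in every route group — no reversal.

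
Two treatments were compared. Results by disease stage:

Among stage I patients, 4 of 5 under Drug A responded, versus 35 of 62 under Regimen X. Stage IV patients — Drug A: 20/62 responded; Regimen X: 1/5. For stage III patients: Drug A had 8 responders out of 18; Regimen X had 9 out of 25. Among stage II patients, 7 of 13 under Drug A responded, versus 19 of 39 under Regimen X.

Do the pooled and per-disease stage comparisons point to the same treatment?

Stage I: Drug A 4/5 = 80.0%, Regimen X 35/62 = 56.5% → Drug A
Stage IV: Drug A 20/62 = 32.3%, Regimen X 1/5 = 20.0% → Drug A
Stage III: Drug A 8/18 = 44.4%, Regimen X 9/25 = 36.0% → Drug A
Stage II: Drug A 7/13 = 53.8%, Regimen X 19/39 = 48.7% → Drug A
Overall: Drug A 39/98 = 39.8%, Regimen X 64/131 = 48.9% → Regimen X
Drug A wins each disease group but Regimen X wins overall — the comparison reverses. Drug A's patients skew toward stage IV, which has a lower base rate.

No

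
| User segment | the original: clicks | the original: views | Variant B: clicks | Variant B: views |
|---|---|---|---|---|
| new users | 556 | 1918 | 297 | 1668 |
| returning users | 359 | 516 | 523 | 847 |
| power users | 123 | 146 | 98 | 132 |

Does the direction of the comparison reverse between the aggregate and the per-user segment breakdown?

New users: the original 556/1918 = 29.0%, Variant B 297/1668 = 17.8% → the original
Returning users: the original 359/516 = 69.6%, Variant B 523/847 = 61.7% → the original
Power users: the original 123/146 = 84.2%, Variant B 98/132 = 74.2% → the original
Overall: the original 1038/2580 = 40.2%, Variant B 918/2647 = 34.7% → the original
The original wins overall and in every user group — no reversal.

No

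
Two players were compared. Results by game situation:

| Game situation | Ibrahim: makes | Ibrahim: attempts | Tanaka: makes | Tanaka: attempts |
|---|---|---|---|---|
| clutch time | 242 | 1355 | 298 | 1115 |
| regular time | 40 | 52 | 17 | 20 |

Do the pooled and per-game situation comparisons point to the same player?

Clutch time: Ibrahim 242/1355 = 17.9%, Tanaka 298/1115 = 26.7% → Tanaka
Regular time: Ibrahim 40/52 = 76.9%, Tanaka 17/20 = 85.0% → Tanaka
Overall: Ibrahim 282/1407 = 20.0%, Tanaka 315/1135 = 27.8% → Tanaka
Tanaka wins overall and in every game group — no reversal.

Yes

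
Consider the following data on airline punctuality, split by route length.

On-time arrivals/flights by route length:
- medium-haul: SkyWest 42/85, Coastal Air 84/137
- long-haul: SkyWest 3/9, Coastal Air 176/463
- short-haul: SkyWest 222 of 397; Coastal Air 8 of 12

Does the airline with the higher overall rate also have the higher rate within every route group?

No

Medium-haul: SkyWest 42/85 = 49.4%, Coastal Air 84/137 = 61.3% → Coastal Air
Long-haul: SkyWest 3/9 = 33.3%, Coastal Air 176/463 = 38.0% → Coastal Air
Short-haul: SkyWest 222/397 = 55.9%, Coastal Air 8/12 = 66.7% → Coastal Air
Overall: SkyWest 267/491 = 54.4%, Coastal Air 268/612 = 43.8% → SkyWest
Coastal Air wins each route group but SkyWest wins overall — the comparison reverses. Coastal Air's flights skew toward long-haul, which has a lower base rate.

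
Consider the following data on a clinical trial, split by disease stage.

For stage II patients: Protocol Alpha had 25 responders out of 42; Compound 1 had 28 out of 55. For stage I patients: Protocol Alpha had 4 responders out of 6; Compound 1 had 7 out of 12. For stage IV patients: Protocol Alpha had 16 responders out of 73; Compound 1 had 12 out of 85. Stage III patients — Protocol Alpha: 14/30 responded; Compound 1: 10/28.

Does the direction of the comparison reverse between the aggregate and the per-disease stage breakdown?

Stage II: Protocol Alpha 25/42 = 59.5%, Compound 1 28/55 = 50.9% → Protocol Alpha
Stage I: Protocol Alpha 4/6 = 66.7%, Compound 1 7/12 = 58.3% → Protocol Alpha
Stage IV: Protocol Alpha 16/73 = 21.9%, Compound 1 12/85 = 14.1% → Protocol Alpha
Stage III: Protocol Alpha 14/30 = 46.7%, Compound 1 10/28 = 35.7% → Protocol Alpha
Overall: Protocol Alpha 59/151 = 39.1%, Compound 1 57/180 = 31.7% → Protocol Alpha
Protocol Alpha wins overall and in every disease group — no reversal.

No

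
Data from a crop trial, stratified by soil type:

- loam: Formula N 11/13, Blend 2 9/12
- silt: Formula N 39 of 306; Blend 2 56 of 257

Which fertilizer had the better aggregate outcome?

Blend 2

Loam: Formula N 11/13 = 84.6%, Blend 2 9/12 = 75.0% → Formula N
Silt: Formula N 39/306 = 12.7%, Blend 2 56/257 = 21.8% → Blend 2
Overall: Formula N 50/319 = 15.7%, Blend 2 65/269 = 24.2% → Blend 2
(Neither sweeps every soil group, but Blend 2 has the higher pooled rate.)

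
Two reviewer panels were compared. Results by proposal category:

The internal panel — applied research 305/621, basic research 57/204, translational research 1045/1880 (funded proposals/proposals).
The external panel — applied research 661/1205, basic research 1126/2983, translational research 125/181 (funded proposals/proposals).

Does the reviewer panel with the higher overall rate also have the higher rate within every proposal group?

No

Applied research: the internal panel 305/621 = 49.1%, the external panel 661/1205 = 54.9% → the external panel
Basic research: the internal panel 57/204 = 27.9%, the external panel 1126/2983 = 37.7% → the external panel
Translational research: the internal panel 1045/1880 = 55.6%, the external panel 125/181 = 69.1% → the external panel
Overall: the internal panel 1407/2705 = 52.0%, the external panel 1912/4369 = 43.8% → the internal panel
The external panel wins each proposal group but the internal panel wins overall — the comparison reverses. The external panel's proposals skew toward basic research, which has a lower base rate.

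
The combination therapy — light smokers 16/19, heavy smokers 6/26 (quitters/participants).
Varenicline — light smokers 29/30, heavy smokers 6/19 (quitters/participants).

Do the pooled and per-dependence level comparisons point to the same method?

Yes

Light smokers: the combination therapy 16/19 = 84.2%, varenicline 29/30 = 96.7% → varenicline
Heavy smokers: the combination therapy 6/26 = 23.1%, varenicline 6/19 = 31.6% → varenicline
Overall: the combination therapy 22/45 = 48.9%, varenicline 35/49 = 71.4% → varenicline
Varenicline wins overall and in every dependence group — no reversal.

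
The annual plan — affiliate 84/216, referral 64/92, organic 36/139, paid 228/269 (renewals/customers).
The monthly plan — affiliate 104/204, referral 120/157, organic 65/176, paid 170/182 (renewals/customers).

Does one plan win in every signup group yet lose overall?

Affiliate: the annual plan 84/216 = 38.9%, the monthly plan 104/204 = 51.0% → the monthly plan
Referral: the annual plan 64/92 = 69.6%, the monthly plan 120/157 = 76.4% → the monthly plan
Organic: the annual plan 36/139 = 25.9%, the monthly plan 65/176 = 36.9% → the monthly plan
Paid: the annual plan 228/269 = 84.8%, the monthly plan 170/182 = 93.4% → the monthly plan
Overall: the annual plan 412/716 = 57.5%, the monthly plan 459/719 = 63.8% → the monthly plan
The monthly plan wins overall and in every signup group — no reversal.

No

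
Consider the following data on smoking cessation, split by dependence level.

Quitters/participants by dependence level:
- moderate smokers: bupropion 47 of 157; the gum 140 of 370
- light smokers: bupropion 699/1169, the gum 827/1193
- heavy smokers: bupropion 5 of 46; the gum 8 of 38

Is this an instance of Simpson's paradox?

No

Moderate smokers: bupropion 47/157 = 29.9%, the gum 140/370 = 37.8% → the gum
Light smokers: bupropion 699/1169 = 59.8%, the gum 827/1193 = 69.3% → the gum
Heavy smokers: bupropion 5/46 = 10.9%, the gum 8/38 = 21.1% → the gum
Overall: bupropion 751/1372 = 54.7%, the gum 975/1601 = 60.9% → the gum
The gum wins overall and in every dependence group — no reversal.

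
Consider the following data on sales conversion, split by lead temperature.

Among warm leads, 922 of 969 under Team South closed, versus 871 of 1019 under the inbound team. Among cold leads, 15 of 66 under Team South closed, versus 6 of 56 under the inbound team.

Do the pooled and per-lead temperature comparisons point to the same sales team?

Yes

Warm: Team South 922/969 = 95.1%, the inbound team 871/1019 = 85.5% → Team South
Cold: Team South 15/66 = 22.7%, the inbound team 6/56 = 10.7% → Team South
Overall: Team South 937/1035 = 90.5%, the inbound team 877/1075 = 81.6% → Team South
Team South wins overall and in every lead group — no reversal.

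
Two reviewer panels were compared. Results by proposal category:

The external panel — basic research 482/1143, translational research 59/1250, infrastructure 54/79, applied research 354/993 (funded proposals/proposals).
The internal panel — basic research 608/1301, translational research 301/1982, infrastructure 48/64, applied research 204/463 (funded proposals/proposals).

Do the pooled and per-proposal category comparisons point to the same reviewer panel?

Yes

Basic research: the external panel 482/1143 = 42.2%, the internal panel 608/1301 = 46.7% → the internal panel
Translational research: the external panel 59/1250 = 4.7%, the internal panel 301/1982 = 15.2% → the internal panel
Infrastructure: the external panel 54/79 = 68.4%, the internal panel 48/64 = 75.0% → the internal panel
Applied research: the external panel 354/993 = 35.6%, the internal panel 204/463 = 44.1% → the internal panel
Overall: the external panel 949/3465 = 27.4%, the internal panel 1161/3810 = 30.5% → the internal panel
The internal panel wins overall and in every proposal group — no reversal.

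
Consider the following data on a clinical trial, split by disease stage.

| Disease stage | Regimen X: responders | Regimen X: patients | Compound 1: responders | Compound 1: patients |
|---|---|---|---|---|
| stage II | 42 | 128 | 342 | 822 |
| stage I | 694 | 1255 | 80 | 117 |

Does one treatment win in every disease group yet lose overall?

Stage II: Regimen X 42/128 = 32.8%, Compound 1 342/822 = 41.6% → Compound 1
Stage I: Regimen X 694/1255 = 55.3%, Compound 1 80/117 = 68.4% → Compound 1
Overall: Regimen X 736/1383 = 53.2%, Compound 1 422/939 = 44.9% → Regimen X
Compound 1 wins each disease group but Regimen X wins overall — the comparison reverses. Compound 1's patients skew toward stage II, which has a lower base rate.

Yes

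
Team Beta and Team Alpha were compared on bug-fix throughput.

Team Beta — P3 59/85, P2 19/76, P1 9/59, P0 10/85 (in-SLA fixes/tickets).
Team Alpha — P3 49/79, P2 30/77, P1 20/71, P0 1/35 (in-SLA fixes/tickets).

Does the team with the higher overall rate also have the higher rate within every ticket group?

No

P3: Team Beta 59/85 = 69.4%, Team Alpha 49/79 = 62.0% → Team Beta
P2: Team Beta 19/76 = 25.0%, Team Alpha 30/77 = 39.0% → Team Alpha
P1: Team Beta 9/59 = 15.3%, Team Alpha 20/71 = 28.2% → Team Alpha
P0: Team Beta 10/85 = 11.8%, Team Alpha 1/35 = 2.9% → Team Beta
Overall: Team Beta 97/305 = 31.8%, Team Alpha 100/262 = 38.2% → Team Alpha
Neither sweeps: Team Beta wins 2 of 4 groups, Team Alpha wins 2. Team Alpha wins overall but not every group — no Simpson reversal.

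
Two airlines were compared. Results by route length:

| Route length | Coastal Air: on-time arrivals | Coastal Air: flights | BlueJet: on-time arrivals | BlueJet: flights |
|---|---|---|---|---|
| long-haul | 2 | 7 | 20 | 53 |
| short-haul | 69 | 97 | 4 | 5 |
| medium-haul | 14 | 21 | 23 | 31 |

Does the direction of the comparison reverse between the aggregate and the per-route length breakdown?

Long-haul: Coastal Air 2/7 = 28.6%, BlueJet 20/53 = 37.7% → BlueJet
Short-haul: Coastal Air 69/97 = 71.1%, BlueJet 4/5 = 80.0% → BlueJet
Medium-haul: Coastal Air 14/21 = 66.7%, BlueJet 23/31 = 74.2% → BlueJet
Overall: Coastal Air 85/125 = 68.0%, BlueJet 47/89 = 52.8% → Coastal Air
BlueJet wins each route group but Coastal Air wins overall — the comparison reverses. BlueJet's flights skew toward long-haul, which has a lower base rate.

Yes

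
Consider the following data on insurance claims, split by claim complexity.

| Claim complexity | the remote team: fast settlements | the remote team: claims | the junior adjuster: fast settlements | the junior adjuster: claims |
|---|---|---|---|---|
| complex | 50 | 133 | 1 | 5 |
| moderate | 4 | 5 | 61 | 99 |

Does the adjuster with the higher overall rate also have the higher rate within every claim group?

No

Complex: the remote team 50/133 = 37.6%, the junior adjuster 1/5 = 20.0% → the remote team
Moderate: the remote team 4/5 = 80.0%, the junior adjuster 61/99 = 61.6% → the remote team
Overall: the remote team 54/138 = 39.1%, the junior adjuster 62/104 = 59.6% → the junior adjuster
The remote team wins each claim group but the junior adjuster wins overall — the comparison reverses. The remote team's claims skew toward complex, which has a lower base rate.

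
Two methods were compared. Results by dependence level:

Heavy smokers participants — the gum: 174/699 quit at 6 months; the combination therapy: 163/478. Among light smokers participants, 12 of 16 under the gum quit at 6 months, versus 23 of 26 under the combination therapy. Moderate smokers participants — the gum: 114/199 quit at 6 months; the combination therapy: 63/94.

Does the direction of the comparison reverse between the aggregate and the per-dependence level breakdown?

No

Heavy smokers: the gum 174/699 = 24.9%, the combination therapy 163/478 = 34.1% → the combination therapy
Light smokers: the gum 12/16 = 75.0%, the combination therapy 23/26 = 88.5% → the combination therapy
Moderate smokers: the gum 114/199 = 57.3%, the combination therapy 63/94 = 67.0% → the combination therapy
Overall: the gum 300/914 = 32.8%, the combination therapy 249/598 = 41.6% → the combination therapy
The combination therapy wins overall and in every dependence group — no reversal.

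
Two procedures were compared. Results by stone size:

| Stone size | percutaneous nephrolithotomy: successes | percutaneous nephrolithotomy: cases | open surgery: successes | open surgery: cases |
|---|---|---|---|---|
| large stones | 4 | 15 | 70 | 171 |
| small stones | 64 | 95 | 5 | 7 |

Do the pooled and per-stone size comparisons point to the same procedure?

No

Large stones: percutaneous nephrolithotomy 4/15 = 26.7%, open surgery 70/171 = 40.9% → open surgery
Small stones: percutaneous nephrolithotomy 64/95 = 67.4%, open surgery 5/7 = 71.4% → open surgery
Overall: percutaneous nephrolithotomy 68/110 = 61.8%, open surgery 75/178 = 42.1% → percutaneous nephrolithotomy
Open surgery wins each stone group but percutaneous nephrolithotomy wins overall — the comparison reverses. Open surgery's cases skew toward large stones, which has a lower base rate.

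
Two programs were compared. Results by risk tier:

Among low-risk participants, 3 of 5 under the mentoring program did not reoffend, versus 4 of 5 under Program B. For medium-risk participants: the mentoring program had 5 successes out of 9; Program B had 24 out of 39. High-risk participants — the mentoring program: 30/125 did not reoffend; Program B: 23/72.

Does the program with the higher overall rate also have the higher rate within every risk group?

Low-risk: the mentoring program 3/5 = 60.0%, Program B 4/5 = 80.0% → Program B
Medium-risk: the mentoring program 5/9 = 55.6%, Program B 24/39 = 61.5% → Program B
High-risk: the mentoring program 30/125 = 24.0%, Program B 23/72 = 31.9% → Program B
Overall: the mentoring program 38/139 = 27.3%, Program B 51/116 = 44.0% → Program B
Program B wins overall and in every risk group — no reversal.

Yes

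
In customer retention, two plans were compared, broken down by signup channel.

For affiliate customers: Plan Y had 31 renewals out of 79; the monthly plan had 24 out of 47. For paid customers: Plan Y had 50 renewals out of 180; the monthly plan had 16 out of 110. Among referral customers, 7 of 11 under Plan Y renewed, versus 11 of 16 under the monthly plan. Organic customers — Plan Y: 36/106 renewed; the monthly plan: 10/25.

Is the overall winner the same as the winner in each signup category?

No

Affiliate: Plan Y 31/79 = 39.2%, the monthly plan 24/47 = 51.1% → the monthly plan
Paid: Plan Y 50/180 = 27.8%, the monthly plan 16/110 = 14.5% → Plan Y
Referral: Plan Y 7/11 = 63.6%, the monthly plan 11/16 = 68.8% → the monthly plan
Organic: Plan Y 36/106 = 34.0%, the monthly plan 10/25 = 40.0% → the monthly plan
Overall: Plan Y 124/376 = 33.0%, the monthly plan 61/198 = 30.8% → Plan Y
Neither sweeps: Plan Y wins 1 of 4 groups, the monthly plan wins 3. Plan Y wins overall but not every group — no Simpson reversal.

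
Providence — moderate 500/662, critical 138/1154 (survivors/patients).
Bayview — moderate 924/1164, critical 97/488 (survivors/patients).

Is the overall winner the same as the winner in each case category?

Yes

Moderate: Providence 500/662 = 75.5%, Bayview 924/1164 = 79.4% → Bayview
Critical: Providence 138/1154 = 12.0%, Bayview 97/488 = 19.9% → Bayview
Overall: Providence 638/1816 = 35.1%, Bayview 1021/1652 = 61.8% → Bayview
Bayview wins overall and in every case group — no reversal.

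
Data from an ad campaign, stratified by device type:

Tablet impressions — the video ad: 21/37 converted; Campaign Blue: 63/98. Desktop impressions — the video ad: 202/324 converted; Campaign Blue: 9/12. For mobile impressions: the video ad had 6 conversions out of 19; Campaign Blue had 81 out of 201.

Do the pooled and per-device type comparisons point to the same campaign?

No

Tablet: the video ad 21/37 = 56.8%, Campaign Blue 63/98 = 64.3% → Campaign Blue
Desktop: the video ad 202/324 = 62.3%, Campaign Blue 9/12 = 75.0% → Campaign Blue
Mobile: the video ad 6/19 = 31.6%, Campaign Blue 81/201 = 40.3% → Campaign Blue
Overall: the video ad 229/380 = 60.3%, Campaign Blue 153/311 = 49.2% → the video ad
Campaign Blue wins each device group but the video ad wins overall — the comparison reverses. Campaign Blue's impressions skew toward mobile, which has a lower base rate.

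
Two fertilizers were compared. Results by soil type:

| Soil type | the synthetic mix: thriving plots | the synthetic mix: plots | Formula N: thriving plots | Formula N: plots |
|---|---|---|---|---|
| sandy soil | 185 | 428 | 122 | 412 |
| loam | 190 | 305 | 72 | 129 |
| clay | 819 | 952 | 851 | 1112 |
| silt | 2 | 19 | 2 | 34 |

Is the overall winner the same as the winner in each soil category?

Sandy soil: the synthetic mix 185/428 = 43.2%, Formula N 122/412 = 29.6% → the synthetic mix
Loam: the synthetic mix 190/305 = 62.3%, Formula N 72/129 = 55.8% → the synthetic mix
Clay: the synthetic mix 819/952 = 86.0%, Formula N 851/1112 = 76.5% → the synthetic mix
Silt: the synthetic mix 2/19 = 10.5%, Formula N 2/34 = 5.9% → the synthetic mix
Overall: the synthetic mix 1196/1704 = 70.2%, Formula N 1047/1687 = 62.1% → the synthetic mix
The synthetic mix wins overall and in every soil group — no reversal.

Yes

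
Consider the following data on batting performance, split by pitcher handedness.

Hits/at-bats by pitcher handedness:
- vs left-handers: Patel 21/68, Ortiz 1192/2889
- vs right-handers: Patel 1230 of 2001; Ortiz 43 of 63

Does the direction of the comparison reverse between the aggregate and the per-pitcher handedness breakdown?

Vs left-handers: Patel 21/68 = 30.9%, Ortiz 1192/2889 = 41.3% → Ortiz
Vs right-handers: Patel 1230/2001 = 61.5%, Ortiz 43/63 = 68.3% → Ortiz
Overall: Patel 1251/2069 = 60.5%, Ortiz 1235/2952 = 41.8% → Patel
Ortiz wins each pitcher group but Patel wins overall — the comparison reverses. Ortiz's at-bats skew toward vs left-handers, which has a lower base rate.

Yes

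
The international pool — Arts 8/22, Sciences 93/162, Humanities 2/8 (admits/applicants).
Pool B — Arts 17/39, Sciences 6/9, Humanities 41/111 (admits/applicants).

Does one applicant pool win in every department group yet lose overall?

Yes

Arts: the international pool 8/22 = 36.4%, Pool B 17/39 = 43.6% → Pool B
Sciences: the international pool 93/162 = 57.4%, Pool B 6/9 = 66.7% → Pool B
Humanities: the international pool 2/8 = 25.0%, Pool B 41/111 = 36.9% → Pool B
Overall: the international pool 103/192 = 53.6%, Pool B 64/159 = 40.3% → the international pool
Pool B wins each department group but the international pool wins overall — the comparison reverses. Pool B's applicants skew toward Humanities, which has a lower base rate.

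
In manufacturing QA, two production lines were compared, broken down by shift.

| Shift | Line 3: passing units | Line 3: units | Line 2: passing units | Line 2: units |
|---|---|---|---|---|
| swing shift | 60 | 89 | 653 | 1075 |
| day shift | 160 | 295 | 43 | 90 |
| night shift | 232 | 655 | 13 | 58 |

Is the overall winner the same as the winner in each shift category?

No

Swing shift: Line 3 60/89 = 67.4%, Line 2 653/1075 = 60.7% → Line 3
Day shift: Line 3 160/295 = 54.2%, Line 2 43/90 = 47.8% → Line 3
Night shift: Line 3 232/655 = 35.4%, Line 2 13/58 = 22.4% → Line 3
Overall: Line 3 452/1039 = 43.5%, Line 2 709/1223 = 58.0% → Line 2
Line 3 wins each shift group but Line 2 wins overall — the comparison reverses. Line 3's units skew toward night shift, which has a lower base rate.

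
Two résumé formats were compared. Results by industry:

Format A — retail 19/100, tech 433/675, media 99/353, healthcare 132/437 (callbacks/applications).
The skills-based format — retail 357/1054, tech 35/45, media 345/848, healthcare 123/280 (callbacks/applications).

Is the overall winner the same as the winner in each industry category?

Retail: Format A 19/100 = 19.0%, the skills-based format 357/1054 = 33.9% → the skills-based format
Tech: Format A 433/675 = 64.1%, the skills-based format 35/45 = 77.8% → the skills-based format
Media: Format A 99/353 = 28.0%, the skills-based format 345/848 = 40.7% → the skills-based format
Healthcare: Format A 132/437 = 30.2%, the skills-based format 123/280 = 43.9% → the skills-based format
Overall: Format A 683/1565 = 43.6%, the skills-based format 860/2227 = 38.6% → Format A
The skills-based format wins each industry group but Format A wins overall — the comparison reverses. The skills-based format's applications skew toward retail, which has a lower base rate.

No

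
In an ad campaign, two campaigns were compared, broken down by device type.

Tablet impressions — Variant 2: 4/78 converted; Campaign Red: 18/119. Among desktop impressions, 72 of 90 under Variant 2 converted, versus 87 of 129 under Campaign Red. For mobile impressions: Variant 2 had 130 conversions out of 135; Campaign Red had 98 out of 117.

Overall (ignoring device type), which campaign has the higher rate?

Variant 2

Tablet: Variant 2 4/78 = 5.1%, Campaign Red 18/119 = 15.1% → Campaign Red
Desktop: Variant 2 72/90 = 80.0%, Campaign Red 87/129 = 67.4% → Variant 2
Mobile: Variant 2 130/135 = 96.3%, Campaign Red 98/117 = 83.8% → Variant 2
Overall: Variant 2 206/303 = 68.0%, Campaign Red 203/365 = 55.6% → Variant 2
(Neither sweeps every device group, but Variant 2 has the higher pooled rate.)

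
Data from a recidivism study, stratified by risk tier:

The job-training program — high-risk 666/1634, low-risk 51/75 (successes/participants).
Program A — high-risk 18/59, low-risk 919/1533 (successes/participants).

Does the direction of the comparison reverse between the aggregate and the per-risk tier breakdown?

High-risk: the job-training program 666/1634 = 40.8%, Program A 18/59 = 30.5% → the job-training program
Low-risk: the job-training program 51/75 = 68.0%, Program A 919/1533 = 59.9% → the job-training program
Overall: the job-training program 717/1709 = 42.0%, Program A 937/1592 = 58.9% → Program A
The job-training program wins each risk group but Program A wins overall — the comparison reverses. The job-training program's participants skew toward high-risk, which has a lower base rate.

Yes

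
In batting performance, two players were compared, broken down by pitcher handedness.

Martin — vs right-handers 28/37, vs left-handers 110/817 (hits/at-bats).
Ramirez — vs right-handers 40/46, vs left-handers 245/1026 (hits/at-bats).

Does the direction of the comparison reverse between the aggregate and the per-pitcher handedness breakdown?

Vs right-handers: Martin 28/37 = 75.7%, Ramirez 40/46 = 87.0% → Ramirez
Vs left-handers: Martin 110/817 = 13.5%, Ramirez 245/1026 = 23.9% → Ramirez
Overall: Martin 138/854 = 16.2%, Ramirez 285/1072 = 26.6% → Ramirez
Ramirez wins overall and in every pitcher group — no reversal.

No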